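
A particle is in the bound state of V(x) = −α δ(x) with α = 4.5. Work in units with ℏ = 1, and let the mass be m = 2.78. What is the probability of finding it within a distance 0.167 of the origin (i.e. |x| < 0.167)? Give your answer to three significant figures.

The normalised bound state is ψ = √κ e^{−κ|x|} with κ = mα/ℏ² = 12.51.
P(|x| < d) = ∫_{−d}^{d} κ e^{−2κ|x|} dx = 1 − e^{−2κd} = 1 − e^{−4.178} = 0.9847.

P = 0.985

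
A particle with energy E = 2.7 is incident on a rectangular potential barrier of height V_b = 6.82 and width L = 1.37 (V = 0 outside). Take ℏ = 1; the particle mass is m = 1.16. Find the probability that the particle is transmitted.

Since E < V_b the interior solution is evanescent with decay constant κ = √(2m(V_b − E))/ℏ = 3.092.
κL = 4.236, sinh(κL) = 34.54.
The exact tunnelling result is T⁻¹ = 1 + V_b² sinh²(κL) / [4E(V_b − E)] = 1248, so T = 0.000801.

T = 0.000801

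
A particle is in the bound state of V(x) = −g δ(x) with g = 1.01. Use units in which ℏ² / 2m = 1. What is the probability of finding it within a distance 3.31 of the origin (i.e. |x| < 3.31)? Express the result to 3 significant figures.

The normalised bound state is ψ = √κ e^{−κ|x|} with κ = mg/ℏ² = 0.5050.
P(|x| < d) = ∫_{−d}^{d} κ e^{−2κ|x|} dx = 1 − e^{−2κd} = 1 − e^{−3.343} = 0.9647.

P = 0.965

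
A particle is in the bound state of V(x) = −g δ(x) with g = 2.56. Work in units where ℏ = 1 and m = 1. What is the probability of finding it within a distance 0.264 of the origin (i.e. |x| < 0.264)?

The normalised bound state is ψ = √κ e^{−κ|x|} with κ = mg/ℏ² = 2.560.
P(|x| < d) = ∫_{−d}^{d} κ e^{−2κ|x|} dx = 1 − e^{−2κd} = 1 − e^{−1.352} = 0.7412.

P = 0.741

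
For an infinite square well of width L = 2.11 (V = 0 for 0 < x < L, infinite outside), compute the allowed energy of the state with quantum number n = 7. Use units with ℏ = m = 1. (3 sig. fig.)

Requiring ψ(0) = ψ(L) = 0 quantises k = nπ/L, hence E_n = ℏ²k²/2m = n²π²ℏ²/(2mL²).
E_7 = 7² × π² / (2 × 1 × 2.11²) = 54.31.

E = 54.3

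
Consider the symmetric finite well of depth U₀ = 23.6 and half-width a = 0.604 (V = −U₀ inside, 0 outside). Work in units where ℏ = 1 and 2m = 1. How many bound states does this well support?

N = 2

The dimensionless depth is z₀ = a√(2mU₀)/ℏ = 0.604 × √(23.60) = 2.934.
The even/odd transcendental equations gain one root per π/2 in z₀, giving N = 1 + ⌊2z₀/π⌋ = 1 + ⌊1.868⌋ = 2.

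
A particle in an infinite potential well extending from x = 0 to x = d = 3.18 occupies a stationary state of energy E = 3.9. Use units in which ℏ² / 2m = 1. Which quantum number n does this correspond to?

n = 2

From E_n = n²π²ℏ²/(2md²) invert to n = √(2md²E)/(πℏ).
n = (3.18/π) × √(2 × 0.5 × 3.9) = 1.999 → n = 2.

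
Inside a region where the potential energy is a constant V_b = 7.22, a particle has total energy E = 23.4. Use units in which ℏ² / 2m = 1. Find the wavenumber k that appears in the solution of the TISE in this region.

With E > V_b the solution is oscillatory, ψ ∝ e^{±ikx} with k = √(2m(E − V_b))/ℏ.
k = √(2 × 0.5 × 16.18) = 4.022.

k = 4.02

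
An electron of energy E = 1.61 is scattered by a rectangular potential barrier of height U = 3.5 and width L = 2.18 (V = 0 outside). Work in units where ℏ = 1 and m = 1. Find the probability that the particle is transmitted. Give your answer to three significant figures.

E < U: inside the barrier ψ ∝ e^{±κx} with κ = √(2m(U − E))/ℏ = 1.944.
κL = 4.238, sinh(κL) = 34.64.
The exact tunnelling result is T⁻¹ = 1 + U² sinh²(κL) / [4E(U − E)] = 1209, so T = 0.000827.

T = 0.000827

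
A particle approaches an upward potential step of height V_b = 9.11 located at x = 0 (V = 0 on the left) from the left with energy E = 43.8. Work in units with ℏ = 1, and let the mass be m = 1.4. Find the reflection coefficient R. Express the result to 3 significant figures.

The wavenumbers are k₁ = √(2mE)/ℏ = 11.07 on the left and k₂ = √(2m(E − V_b))/ℏ = 9.856 on the right.
Continuity of ψ and ψ′ at the step yields the reflection amplitude r = (k₁ − k₂)/(k₁ + k₂) = 0.05823; thus R = |r|² = 0.003391, T = 0.9966.

R = 0.00339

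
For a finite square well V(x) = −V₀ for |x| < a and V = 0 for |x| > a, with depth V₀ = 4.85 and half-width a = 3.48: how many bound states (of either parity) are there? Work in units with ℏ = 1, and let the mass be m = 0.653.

N = 6

The dimensionless depth is z₀ = a√(2mV₀)/ℏ = 3.48 × √(6.334) = 8.758.
The even/odd transcendental equations gain one root per π/2 in z₀, giving N = 1 + ⌊2z₀/π⌋ = 1 + ⌊5.576⌋ = 6.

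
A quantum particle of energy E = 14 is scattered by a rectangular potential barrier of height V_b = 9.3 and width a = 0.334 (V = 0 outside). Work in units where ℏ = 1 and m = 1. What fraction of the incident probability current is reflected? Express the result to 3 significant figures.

R = 0.193

E > V_b: inside the barrier k₂ = √(2m(E − V_b))/ℏ = 3.066, k₂a = 1.024.
T = [1 + V_b² sin²(k₂a) / (4E(E − V_b))]⁻¹ = 1/1.240 = 0.807.
R = 1 − T = 0.193.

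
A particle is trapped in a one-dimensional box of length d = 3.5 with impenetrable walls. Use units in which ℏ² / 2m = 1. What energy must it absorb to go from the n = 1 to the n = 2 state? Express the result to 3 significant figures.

ΔE = 2.42

E_n = n²π²ℏ²/(2md²), so ΔE = (2² − 1²) π²ℏ²/(2md²).
ΔE = 3 × π² / (2 × 0.5 × 3.5²) = 2.417.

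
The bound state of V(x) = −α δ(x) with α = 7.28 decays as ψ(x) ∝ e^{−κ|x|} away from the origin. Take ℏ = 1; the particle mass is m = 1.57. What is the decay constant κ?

Integrating the TISE across x = 0 gives the cusp condition ψ'(0⁺) − ψ'(0⁻) = −(2mα/ℏ²)ψ(0).
With ψ ∝ e^{−κ|x|} this yields −2κ = −2mα/ℏ², so κ = mα/ℏ² = 11.43.

κ = 11.4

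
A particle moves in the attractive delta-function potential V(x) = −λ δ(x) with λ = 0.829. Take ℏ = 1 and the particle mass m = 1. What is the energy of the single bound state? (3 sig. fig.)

The bound state is ψ(x) = √κ e^{−κ|x|}. The derivative jump ψ'(0⁺) − ψ'(0⁻) = −(2mλ/ℏ²)ψ(0) fixes κ = mλ/ℏ² = 0.8290.
Then E = −ℏ²κ²/(2m) = −mλ²/(2ℏ²) = -0.3436.

E = -0.344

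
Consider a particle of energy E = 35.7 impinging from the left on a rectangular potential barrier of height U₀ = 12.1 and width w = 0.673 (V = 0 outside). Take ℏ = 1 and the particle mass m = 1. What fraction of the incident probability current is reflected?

Above the barrier the interior wavenumber is k₂ = √(2m(E − U₀))/ℏ = 6.870, giving phase k₂w = 4.624.
T = [1 + U₀² sin²(k₂w) / (4E(E − U₀))]⁻¹ = 1/1.043 = 0.959.
R = 1 − T = 0.0413.

R = 0.0413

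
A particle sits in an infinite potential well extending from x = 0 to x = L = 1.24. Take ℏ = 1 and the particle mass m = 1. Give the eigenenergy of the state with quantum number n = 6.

The infinite-well eigenfunctions ψ_n = √(2/L) sin(nπx/L) vanish at both walls, giving E_n = n²π²ℏ²/(2mL²).
E_6 = 6² × π² / (2 × 1 × 1.24²) = 115.5.

E = 116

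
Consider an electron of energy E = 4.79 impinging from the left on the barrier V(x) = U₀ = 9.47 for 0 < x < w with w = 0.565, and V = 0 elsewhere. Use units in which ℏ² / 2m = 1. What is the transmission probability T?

T = 0.294

Since E < U₀ the interior solution is evanescent with decay constant κ = √(2m(U₀ − E))/ℏ = 2.163.
κw = 1.222, sinh(κw) = 1.550.
Matching ψ, ψ′ at both faces gives T = [1 + U₀² sinh²(κw) / (4E(U₀ − E))]⁻¹ = 1/3.403 = 0.294.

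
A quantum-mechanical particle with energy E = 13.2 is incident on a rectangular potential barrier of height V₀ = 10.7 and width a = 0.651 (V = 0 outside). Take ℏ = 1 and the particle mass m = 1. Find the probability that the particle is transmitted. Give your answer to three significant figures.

T = 0.539

E > V₀: inside the barrier k₂ = √(2m(E − V₀))/ℏ = 2.236, k₂a = 1.456.
T = [1 + V₀² sin²(k₂a) / (4E(E − V₀))]⁻¹ = 1/1.856 = 0.539.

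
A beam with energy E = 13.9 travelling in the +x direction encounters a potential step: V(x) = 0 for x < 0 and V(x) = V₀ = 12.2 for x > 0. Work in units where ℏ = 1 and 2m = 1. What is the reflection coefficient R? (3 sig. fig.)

R = 0.232

The wavenumbers are k₁ = √(2mE)/ℏ = 3.728 on the left and k₂ = √(2m(E − V₀))/ℏ = 1.304 on the right.
Matching ψ and ψ′ at x = 0 gives r = (k₁ − k₂)/(k₁ + k₂), so R = r² = 0.2321 and T = 1 − R = 0.7679.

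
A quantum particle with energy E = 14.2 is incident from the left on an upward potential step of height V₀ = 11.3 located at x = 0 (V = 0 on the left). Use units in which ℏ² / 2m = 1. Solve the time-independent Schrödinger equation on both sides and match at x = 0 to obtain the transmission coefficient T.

On each side the TISE gives plane waves with k = √(2m(E − V))/ℏ: k₁ = √(2·½·14.2) = 3.768, k₂ = √(2·½·2.9) = 1.703.
Matching ψ and ψ′ at x = 0 gives r = (k₁ − k₂)/(k₁ + k₂), so R = r² = 0.1425 and T = 1 − R = 0.8575.

T = 0.857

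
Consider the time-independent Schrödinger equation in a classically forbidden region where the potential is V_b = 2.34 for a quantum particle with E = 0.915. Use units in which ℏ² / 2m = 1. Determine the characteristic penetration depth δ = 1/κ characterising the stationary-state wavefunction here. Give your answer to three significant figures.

Since E < V_b the TISE in this region is ψ'' = κ²ψ with κ = √(2m(V_b − E))/ℏ.
κ = √(2 × 0.5 × 1.425) = 1.194. The penetration depth is δ = 1/κ = 0.838.

δ = 0.838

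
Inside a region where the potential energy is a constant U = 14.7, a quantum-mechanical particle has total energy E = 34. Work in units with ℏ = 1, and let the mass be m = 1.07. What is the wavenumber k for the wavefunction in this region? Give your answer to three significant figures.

With E > U the solution is oscillatory, ψ ∝ e^{±ikx} with k = √(2m(E − U))/ℏ.
k = √(2 × 1.07 × 19.3) = 6.427.

k = 6.43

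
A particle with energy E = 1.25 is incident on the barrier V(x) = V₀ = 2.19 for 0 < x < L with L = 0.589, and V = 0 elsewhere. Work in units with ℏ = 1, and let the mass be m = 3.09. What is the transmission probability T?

T = 0.205

Since E < V₀ the interior solution is evanescent with decay constant κ = √(2m(V₀ − E))/ℏ = 2.410.
κL = 1.420, sinh(κL) = 1.947.
Matching ψ, ψ′ at both faces gives T = [1 + V₀² sinh²(κL) / (4E(V₀ − E))]⁻¹ = 1/4.868 = 0.205.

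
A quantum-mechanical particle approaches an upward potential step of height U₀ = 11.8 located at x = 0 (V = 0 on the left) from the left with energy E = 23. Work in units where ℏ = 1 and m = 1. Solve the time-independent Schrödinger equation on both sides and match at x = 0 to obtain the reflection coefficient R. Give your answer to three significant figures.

R = 0.0317

The wavenumbers are k₁ = √(2mE)/ℏ = 6.782 on the left and k₂ = √(2m(E − U₀))/ℏ = 4.733 on the right.
Matching ψ and ψ′ at x = 0 gives r = (k₁ − k₂)/(k₁ + k₂), so R = r² = 0.03168 and T = 1 − R = 0.9683.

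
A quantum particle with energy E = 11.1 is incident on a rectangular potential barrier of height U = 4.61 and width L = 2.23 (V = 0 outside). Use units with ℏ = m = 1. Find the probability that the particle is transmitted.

T = 0.933

Above the barrier the interior wavenumber is k₂ = √(2m(E − U))/ℏ = 3.603, giving phase k₂L = 8.034.
Matching at both interfaces gives T⁻¹ = 1 + U² sin²(k₂L) / [4E(E − U)] = 1.071, hence T = 0.933.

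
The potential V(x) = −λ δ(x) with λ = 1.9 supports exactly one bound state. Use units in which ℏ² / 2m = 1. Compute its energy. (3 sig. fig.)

E = -0.903

The bound state is ψ(x) = √κ e^{−κ|x|}. The derivative jump ψ'(0⁺) − ψ'(0⁻) = −(2mλ/ℏ²)ψ(0) fixes κ = mλ/ℏ² = 0.9500.
Then E = −ℏ²κ²/(2m) = −mλ²/(2ℏ²) = -0.9025.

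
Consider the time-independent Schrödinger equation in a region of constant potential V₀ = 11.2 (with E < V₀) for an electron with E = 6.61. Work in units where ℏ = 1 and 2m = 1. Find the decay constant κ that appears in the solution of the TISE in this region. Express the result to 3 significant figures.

Since E < V₀ the TISE in this region is ψ'' = κ²ψ with κ = √(2m(V₀ − E))/ℏ.
κ = √(2 × 0.5 × 4.59) = 2.142.

κ = 2.14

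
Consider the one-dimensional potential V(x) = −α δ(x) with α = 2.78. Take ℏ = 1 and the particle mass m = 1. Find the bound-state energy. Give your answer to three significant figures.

E = -3.86

For x ≠ 0 the bound state is ψ ∝ e^{−κ|x|}; integrating the TISE across the delta gives the cusp condition 2κ = 2mα/ℏ², so κ = 2.780.
Then E = −ℏ²κ²/(2m) = −mα²/(2ℏ²) = -3.864.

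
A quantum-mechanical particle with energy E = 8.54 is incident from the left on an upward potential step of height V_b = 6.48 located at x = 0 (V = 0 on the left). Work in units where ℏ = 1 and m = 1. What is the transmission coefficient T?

T = 0.884

On each side the TISE gives plane waves with k = √(2m(E − V))/ℏ: k₁ = √(2·1·8.54) = 4.133, k₂ = √(2·1·2.06) = 2.030.
Continuity of ψ and ψ′ at the step yields the reflection amplitude r = (k₁ − k₂)/(k₁ + k₂) = 0.3413; thus R = |r|² = 0.1165, T = 0.8835.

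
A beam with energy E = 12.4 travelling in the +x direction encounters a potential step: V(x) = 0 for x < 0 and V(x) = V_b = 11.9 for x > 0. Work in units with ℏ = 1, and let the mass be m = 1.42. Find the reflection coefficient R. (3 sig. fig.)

R = 0.443

The wavenumbers are k₁ = √(2mE)/ℏ = 5.934 on the left and k₂ = √(2m(E − V_b))/ℏ = 1.192 on the right.
Continuity of ψ and ψ′ at the step yields the reflection amplitude r = (k₁ − k₂)/(k₁ + k₂) = 0.6655; thus R = |r|² = 0.4430, T = 0.5570.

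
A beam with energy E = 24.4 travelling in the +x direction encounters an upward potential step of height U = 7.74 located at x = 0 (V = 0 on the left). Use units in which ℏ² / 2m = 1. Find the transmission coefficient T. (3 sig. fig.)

T = 0.991

On each side the TISE gives plane waves with k = √(2m(E − V))/ℏ: k₁ = √(2·½·24.4) = 4.940, k₂ = √(2·½·16.66) = 4.082.
Continuity of ψ and ψ′ at the step yields the reflection amplitude r = (k₁ − k₂)/(k₁ + k₂) = 0.09510; thus R = |r|² = 0.009045, T = 0.9910.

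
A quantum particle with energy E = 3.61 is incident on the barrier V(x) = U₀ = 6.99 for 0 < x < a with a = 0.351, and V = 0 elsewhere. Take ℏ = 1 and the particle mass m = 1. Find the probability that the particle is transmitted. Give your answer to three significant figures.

T = 0.478

Since E < U₀ the interior solution is evanescent with decay constant κ = √(2m(U₀ − E))/ℏ = 2.600.
κa = 0.9126, sinh(κa) = 1.045.
The exact tunnelling result is T⁻¹ = 1 + U₀² sinh²(κa) / [4E(U₀ − E)] = 2.092, so T = 0.478.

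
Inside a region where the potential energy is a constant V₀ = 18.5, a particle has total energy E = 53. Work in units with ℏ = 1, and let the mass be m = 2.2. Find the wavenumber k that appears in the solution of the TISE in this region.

k = 12.3

With E > V₀ the solution is oscillatory, ψ ∝ e^{±ikx} with k = √(2m(E − V₀))/ℏ.
k = √(2 × 2.2 × 34.5) = 12.32.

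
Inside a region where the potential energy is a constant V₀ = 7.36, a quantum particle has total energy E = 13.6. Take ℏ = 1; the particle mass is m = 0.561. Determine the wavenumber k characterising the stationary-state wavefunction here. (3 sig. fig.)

k = 2.65

With E > V₀ the solution is oscillatory, ψ ∝ e^{±ikx} with k = √(2m(E − V₀))/ℏ.
k = √(2 × 0.561 × 6.24) = 2.646.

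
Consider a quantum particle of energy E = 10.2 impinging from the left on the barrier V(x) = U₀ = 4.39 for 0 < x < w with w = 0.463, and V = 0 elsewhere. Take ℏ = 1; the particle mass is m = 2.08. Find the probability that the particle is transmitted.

T = 0.955

Above the barrier the interior wavenumber is k₂ = √(2m(E − U₀))/ℏ = 4.916, giving phase k₂w = 2.276.
Matching at both interfaces gives T⁻¹ = 1 + U₀² sin²(k₂w) / [4E(E − U₀)] = 1.047, hence T = 0.955.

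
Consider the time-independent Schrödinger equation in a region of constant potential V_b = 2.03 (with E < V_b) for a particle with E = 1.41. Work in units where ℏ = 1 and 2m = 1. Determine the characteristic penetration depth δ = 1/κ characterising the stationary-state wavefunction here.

δ = 1.27

Since E < V_b the TISE in this region is ψ'' = κ²ψ with κ = √(2m(V_b − E))/ℏ.
κ = √(2 × 0.5 × 0.62) = 0.7874. The penetration depth is δ = 1/κ = 1.27.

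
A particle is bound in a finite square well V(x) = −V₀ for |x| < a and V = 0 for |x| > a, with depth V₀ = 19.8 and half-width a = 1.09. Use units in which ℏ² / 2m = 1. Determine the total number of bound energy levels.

Define the well-strength parameter z₀ = (a/ℏ)√(2mV₀) = 1.09 × √(2·0.5·19.8) = 4.850.
A new bound state (alternating even/odd) appears each time z₀ passes a multiple of π/2, so N = ⌊2z₀/π⌋ + 1 = ⌊3.088⌋ + 1 = 4.

N = 4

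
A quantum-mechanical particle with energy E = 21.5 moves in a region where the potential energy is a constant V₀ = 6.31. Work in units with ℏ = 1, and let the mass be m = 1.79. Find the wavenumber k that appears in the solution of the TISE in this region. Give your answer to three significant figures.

With E > V₀ the solution is oscillatory, ψ ∝ e^{±ikx} with k = √(2m(E − V₀))/ℏ.
k = √(2 × 1.79 × 15.19) = 7.374.

k = 7.37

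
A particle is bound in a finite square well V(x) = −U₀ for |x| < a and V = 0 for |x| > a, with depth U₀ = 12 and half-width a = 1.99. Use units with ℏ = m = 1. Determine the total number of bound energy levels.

Define the well-strength parameter z₀ = (a/ℏ)√(2mU₀) = 1.99 × √(2·1·12) = 9.749.
A new bound state (alternating even/odd) appears each time z₀ passes a multiple of π/2, so N = ⌊2z₀/π⌋ + 1 = ⌊6.206⌋ + 1 = 7.

N = 7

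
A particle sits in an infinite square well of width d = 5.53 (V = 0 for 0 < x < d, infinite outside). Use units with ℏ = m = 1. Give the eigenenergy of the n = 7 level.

E = 7.91

Requiring ψ(0) = ψ(d) = 0 quantises k = nπ/d, hence E_n = ℏ²k²/2m = n²π²ℏ²/(2md²).
E_7 = 7² × π² / (2 × 1 × 5.53²) = 7.907.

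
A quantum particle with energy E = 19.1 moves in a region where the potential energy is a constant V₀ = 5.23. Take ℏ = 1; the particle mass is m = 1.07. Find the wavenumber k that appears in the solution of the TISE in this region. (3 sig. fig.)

With E > V₀ the solution is oscillatory, ψ ∝ e^{±ikx} with k = √(2m(E − V₀))/ℏ.
k = √(2 × 1.07 × 13.87) = 5.448.

k = 5.45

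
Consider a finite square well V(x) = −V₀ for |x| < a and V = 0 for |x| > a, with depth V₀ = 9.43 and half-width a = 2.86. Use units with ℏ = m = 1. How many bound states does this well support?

N = 8

Define the well-strength parameter z₀ = (a/ℏ)√(2mV₀) = 2.86 × √(2·1·9.43) = 12.42.
A new bound state (alternating even/odd) appears each time z₀ passes a multiple of π/2, so N = ⌊2z₀/π⌋ + 1 = ⌊7.907⌋ + 1 = 8.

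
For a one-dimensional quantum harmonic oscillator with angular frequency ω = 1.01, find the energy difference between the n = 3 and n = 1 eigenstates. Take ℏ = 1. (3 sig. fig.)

E_n = ℏω(n + ½), so ΔE = (3 − 1) ℏω = 2 × 1.01 = 2.020.

ΔE = 2.02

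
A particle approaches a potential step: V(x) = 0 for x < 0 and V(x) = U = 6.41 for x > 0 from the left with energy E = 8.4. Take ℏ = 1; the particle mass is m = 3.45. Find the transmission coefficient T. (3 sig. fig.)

T = 0.881

The wavenumbers are k₁ = √(2mE)/ℏ = 7.613 on the left and k₂ = √(2m(E − U))/ℏ = 3.706 on the right.
Matching ψ and ψ′ at x = 0 gives r = (k₁ − k₂)/(k₁ + k₂), so R = r² = 0.1192 and T = 1 − R = 0.8808.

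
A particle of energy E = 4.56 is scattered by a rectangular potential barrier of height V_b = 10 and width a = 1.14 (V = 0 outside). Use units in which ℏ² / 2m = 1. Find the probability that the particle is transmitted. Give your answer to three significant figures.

E < V_b: inside the barrier ψ ∝ e^{±κx} with κ = √(2m(V_b − E))/ℏ = 2.332.
κa = 2.659, sinh(κa) = 7.105.
Matching ψ, ψ′ at both faces gives T = [1 + V_b² sinh²(κa) / (4E(V_b − E))]⁻¹ = 1/51.88 = 0.0193.

T = 0.0193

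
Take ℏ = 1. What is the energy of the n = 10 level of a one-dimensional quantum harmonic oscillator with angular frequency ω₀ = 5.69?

E = 59.7

Using E_n = (n + ½)ℏω₀: E_10 = 10.5 × 5.69 = 59.75.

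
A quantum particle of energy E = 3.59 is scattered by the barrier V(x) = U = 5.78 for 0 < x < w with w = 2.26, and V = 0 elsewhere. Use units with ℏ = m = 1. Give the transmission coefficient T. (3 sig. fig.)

Since E < U the interior solution is evanescent with decay constant κ = √(2m(U − E))/ℏ = 2.093.
κw = 4.730, sinh(κw) = 56.63.
Matching ψ, ψ′ at both faces gives T = [1 + U² sinh²(κw) / (4E(U − E))]⁻¹ = 1/3408 = 0.000293.

T = 0.000293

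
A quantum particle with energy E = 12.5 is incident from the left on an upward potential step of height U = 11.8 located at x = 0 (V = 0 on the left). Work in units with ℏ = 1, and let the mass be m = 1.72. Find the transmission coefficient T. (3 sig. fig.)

The wavenumbers are k₁ = √(2mE)/ℏ = 6.557 on the left and k₂ = √(2m(E − U))/ℏ = 1.552 on the right.
Matching ψ and ψ′ at x = 0 gives r = (k₁ − k₂)/(k₁ + k₂), so R = r² = 0.3810 and T = 1 − R = 0.6190.

T = 0.619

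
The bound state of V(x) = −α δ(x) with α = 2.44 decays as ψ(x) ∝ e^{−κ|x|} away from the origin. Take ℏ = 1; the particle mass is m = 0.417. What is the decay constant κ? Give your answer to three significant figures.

κ = 1.02

Integrating the TISE across x = 0 gives the cusp condition ψ'(0⁺) − ψ'(0⁻) = −(2mα/ℏ²)ψ(0).
With ψ ∝ e^{−κ|x|} this yields −2κ = −2mα/ℏ², so κ = mα/ℏ² = 1.017.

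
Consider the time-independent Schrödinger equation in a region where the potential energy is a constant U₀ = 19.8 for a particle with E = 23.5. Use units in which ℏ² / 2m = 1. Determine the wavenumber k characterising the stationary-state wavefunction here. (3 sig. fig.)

With E > U₀ the solution is oscillatory, ψ ∝ e^{±ikx} with k = √(2m(E − U₀))/ℏ.
k = √(2 × 0.5 × 3.7) = 1.924.

k = 1.92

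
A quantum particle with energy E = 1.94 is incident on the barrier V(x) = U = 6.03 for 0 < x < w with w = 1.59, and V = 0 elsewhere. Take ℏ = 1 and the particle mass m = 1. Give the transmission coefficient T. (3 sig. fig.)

T = 0.000392

E < U: inside the barrier ψ ∝ e^{±κx} with κ = √(2m(U − E))/ℏ = 2.860.
κw = 4.548, sinh(κw) = 47.19.
The exact tunnelling result is T⁻¹ = 1 + U² sinh²(κw) / [4E(U − E)] = 2553, so T = 0.000392.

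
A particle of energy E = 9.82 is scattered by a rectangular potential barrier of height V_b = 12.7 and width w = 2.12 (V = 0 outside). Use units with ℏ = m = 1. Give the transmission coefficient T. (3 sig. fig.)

T = 0.000107

E < V_b: inside the barrier ψ ∝ e^{±κx} with κ = √(2m(V_b − E))/ℏ = 2.400.
κw = 5.088, sinh(κw) = 81.03.
The exact tunnelling result is T⁻¹ = 1 + V_b² sinh²(κw) / [4E(V_b − E)] = 9362, so T = 0.000107.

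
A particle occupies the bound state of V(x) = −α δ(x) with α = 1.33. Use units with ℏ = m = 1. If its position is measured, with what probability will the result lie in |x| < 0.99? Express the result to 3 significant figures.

P = 0.928

The normalised bound state is ψ = √κ e^{−κ|x|} with κ = mα/ℏ² = 1.330.
P(|x| < d) = ∫_{−d}^{d} κ e^{−2κ|x|} dx = 1 − e^{−2κd} = 1 − e^{−2.633} = 0.9282.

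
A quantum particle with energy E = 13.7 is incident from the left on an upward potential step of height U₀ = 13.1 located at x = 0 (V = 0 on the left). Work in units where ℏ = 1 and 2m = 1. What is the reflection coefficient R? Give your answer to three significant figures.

R = 0.428

The wavenumbers are k₁ = √(2mE)/ℏ = 3.701 on the left and k₂ = √(2m(E − U₀))/ℏ = 0.7746 on the right.
Matching ψ and ψ′ at x = 0 gives r = (k₁ − k₂)/(k₁ + k₂), so R = r² = 0.4276 and T = 1 − R = 0.5724.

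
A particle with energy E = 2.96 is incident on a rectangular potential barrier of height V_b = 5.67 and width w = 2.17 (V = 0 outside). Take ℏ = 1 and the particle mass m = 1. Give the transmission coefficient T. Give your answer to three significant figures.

Since E < V_b the interior solution is evanescent with decay constant κ = √(2m(V_b − E))/ℏ = 2.328.
κw = 5.052, sinh(κw) = 78.16.
Matching ψ, ψ′ at both faces gives T = [1 + V_b² sinh²(κw) / (4E(V_b − E))]⁻¹ = 1/6122 = 0.000163.

T = 0.000163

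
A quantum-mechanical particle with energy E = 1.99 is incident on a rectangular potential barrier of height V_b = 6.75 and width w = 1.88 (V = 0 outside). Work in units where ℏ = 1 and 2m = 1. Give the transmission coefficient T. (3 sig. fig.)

E < V_b: inside the barrier ψ ∝ e^{±κx} with κ = √(2m(V_b − E))/ℏ = 2.182.
κw = 4.102, sinh(κw) = 30.21.
Matching ψ, ψ′ at both faces gives T = [1 + V_b² sinh²(κw) / (4E(V_b − E))]⁻¹ = 1/1099 = 0.000910.

T = 0.000910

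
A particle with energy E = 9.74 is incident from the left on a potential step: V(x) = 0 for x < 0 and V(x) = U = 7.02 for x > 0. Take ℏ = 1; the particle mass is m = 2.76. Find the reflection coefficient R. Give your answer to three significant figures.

On each side the TISE gives plane waves with k = √(2m(E − V))/ℏ: k₁ = √(2·2.76·9.74) = 7.332, k₂ = √(2·2.76·2.72) = 3.875.
Continuity of ψ and ψ′ at the step yields the reflection amplitude r = (k₁ − k₂)/(k₁ + k₂) = 0.3085; thus R = |r|² = 0.09518, T = 0.9048.

R = 0.0952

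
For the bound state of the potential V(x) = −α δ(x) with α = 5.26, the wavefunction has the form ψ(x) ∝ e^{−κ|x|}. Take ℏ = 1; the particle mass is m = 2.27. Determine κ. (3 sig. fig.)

κ = 11.9

Integrate −(ℏ²/2m)ψ'' − αδ(x)ψ = Eψ from −ε to +ε: the ψ'' term gives ψ'(0⁺) − ψ'(0⁻) and the δ term gives −(2mα/ℏ²)ψ(0).
With ψ ∝ e^{−κ|x|} this yields −2κ = −2mα/ℏ², so κ = mα/ℏ² = 11.94.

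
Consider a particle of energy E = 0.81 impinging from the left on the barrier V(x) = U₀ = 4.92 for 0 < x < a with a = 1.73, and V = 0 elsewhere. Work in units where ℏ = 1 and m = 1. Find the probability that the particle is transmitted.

T = 0.000108

E < U₀: inside the barrier ψ ∝ e^{±κx} with κ = √(2m(U₀ − E))/ℏ = 2.867.
κa = 4.960, sinh(κa) = 71.29.
The exact tunnelling result is T⁻¹ = 1 + U₀² sinh²(κa) / [4E(U₀ − E)] = 9240, so T = 0.000108.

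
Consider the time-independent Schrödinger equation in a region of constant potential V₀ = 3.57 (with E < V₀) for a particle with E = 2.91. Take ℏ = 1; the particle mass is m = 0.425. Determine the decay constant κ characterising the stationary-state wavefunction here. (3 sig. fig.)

κ = 0.749

Since E < V₀ the TISE in this region is ψ'' = κ²ψ with κ = √(2m(V₀ − E))/ℏ.
κ = √(2 × 0.425 × 0.66) = 0.7490.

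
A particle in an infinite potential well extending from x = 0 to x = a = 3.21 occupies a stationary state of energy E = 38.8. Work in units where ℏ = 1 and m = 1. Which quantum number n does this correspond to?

From E_n = n²π²ℏ²/(2ma²) invert to n = √(2ma²E)/(πℏ).
n = (3.21/π) × √(2 × 1 × 38.8) = 9.001 → n = 9.

n = 9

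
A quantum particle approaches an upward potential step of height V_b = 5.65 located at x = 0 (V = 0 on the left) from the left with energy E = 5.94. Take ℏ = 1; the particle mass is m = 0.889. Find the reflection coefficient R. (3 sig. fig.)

On each side the TISE gives plane waves with k = √(2m(E − V))/ℏ: k₁ = √(2·0.889·5.94) = 3.250, k₂ = √(2·0.889·0.29) = 0.7181.
Matching ψ and ψ′ at x = 0 gives r = (k₁ − k₂)/(k₁ + k₂), so R = r² = 0.4071 and T = 1 − R = 0.5929.

R = 0.407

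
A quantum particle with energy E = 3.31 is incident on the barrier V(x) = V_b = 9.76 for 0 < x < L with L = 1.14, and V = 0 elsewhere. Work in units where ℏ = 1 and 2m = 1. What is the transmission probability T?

Since E < V_b the interior solution is evanescent with decay constant κ = √(2m(V_b − E))/ℏ = 2.540.
κL = 2.895, sinh(κL) = 9.016.
Matching ψ, ψ′ at both faces gives T = [1 + V_b² sinh²(κL) / (4E(V_b − E))]⁻¹ = 1/91.68 = 0.0109.

T = 0.0109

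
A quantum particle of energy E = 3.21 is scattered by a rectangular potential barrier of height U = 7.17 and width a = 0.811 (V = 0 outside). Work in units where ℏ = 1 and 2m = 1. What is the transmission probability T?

T = 0.145

Since E < U the interior solution is evanescent with decay constant κ = √(2m(U − E))/ℏ = 1.990.
κa = 1.614, sinh(κa) = 2.412.
The exact tunnelling result is T⁻¹ = 1 + U² sinh²(κa) / [4E(U − E)] = 6.880, so T = 0.145.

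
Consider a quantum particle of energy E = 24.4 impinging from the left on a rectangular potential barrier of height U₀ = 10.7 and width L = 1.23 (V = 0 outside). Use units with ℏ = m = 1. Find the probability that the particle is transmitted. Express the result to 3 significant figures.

T = 0.998

Above the barrier the interior wavenumber is k₂ = √(2m(E − U₀))/ℏ = 5.235, giving phase k₂L = 6.438.
Matching at both interfaces gives T⁻¹ = 1 + U₀² sin²(k₂L) / [4E(E − U₀)] = 1.002, hence T = 0.998.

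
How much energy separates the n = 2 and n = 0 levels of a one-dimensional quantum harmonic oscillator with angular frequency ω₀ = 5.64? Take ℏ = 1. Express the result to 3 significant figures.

E_n = ℏω₀(n + ½), so ΔE = (2 − 0) ℏω₀ = 2 × 5.64 = 11.28.

ΔE = 11.3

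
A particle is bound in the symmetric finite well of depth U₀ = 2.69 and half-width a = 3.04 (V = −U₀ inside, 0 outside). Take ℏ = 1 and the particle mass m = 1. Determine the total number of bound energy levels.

N = 5

Define the well-strength parameter z₀ = (a/ℏ)√(2mU₀) = 3.04 × √(2·1·2.69) = 7.051.
A new bound state (alternating even/odd) appears each time z₀ passes a multiple of π/2, so N = ⌊2z₀/π⌋ + 1 = ⌊4.489⌋ + 1 = 5.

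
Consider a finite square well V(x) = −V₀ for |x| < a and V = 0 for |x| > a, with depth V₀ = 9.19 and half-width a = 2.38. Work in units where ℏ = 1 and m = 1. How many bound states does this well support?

N = 7

Define the well-strength parameter z₀ = (a/ℏ)√(2mV₀) = 2.38 × √(2·1·9.19) = 10.20.
A new bound state (alternating even/odd) appears each time z₀ passes a multiple of π/2, so N = ⌊2z₀/π⌋ + 1 = ⌊6.496⌋ + 1 = 7.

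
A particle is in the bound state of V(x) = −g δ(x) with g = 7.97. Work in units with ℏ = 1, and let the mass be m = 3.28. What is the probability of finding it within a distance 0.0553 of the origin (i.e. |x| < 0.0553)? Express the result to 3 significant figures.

The normalised bound state is ψ = √κ e^{−κ|x|} with κ = mg/ℏ² = 26.14.
P(|x| < d) = ∫_{−d}^{d} κ e^{−2κ|x|} dx = 1 − e^{−2κd} = 1 − e^{−2.891} = 0.9445.

P = 0.944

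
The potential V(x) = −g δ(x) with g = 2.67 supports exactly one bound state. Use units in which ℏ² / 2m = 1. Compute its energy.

E = -1.78

The bound state is ψ(x) = √κ e^{−κ|x|}. The derivative jump ψ'(0⁺) − ψ'(0⁻) = −(2mg/ℏ²)ψ(0) fixes κ = mg/ℏ² = 1.335.
Then E = −ℏ²κ²/(2m) = −mg²/(2ℏ²) = -1.782.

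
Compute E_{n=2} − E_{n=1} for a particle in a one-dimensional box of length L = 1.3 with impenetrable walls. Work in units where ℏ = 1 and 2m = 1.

ΔE = 17.5

E_n = n²π²ℏ²/(2mL²), so ΔE = (2² − 1²) π²ℏ²/(2mL²).
ΔE = 3 × π² / (2 × 0.5 × 1.3²) = 17.52.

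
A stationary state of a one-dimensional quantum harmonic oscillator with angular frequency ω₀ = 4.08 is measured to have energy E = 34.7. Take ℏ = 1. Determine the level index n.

n = 8

Invert E_n = (n + ½)ℏω₀: n = E/ℏω₀ − ½ = 8.005, so n = 8.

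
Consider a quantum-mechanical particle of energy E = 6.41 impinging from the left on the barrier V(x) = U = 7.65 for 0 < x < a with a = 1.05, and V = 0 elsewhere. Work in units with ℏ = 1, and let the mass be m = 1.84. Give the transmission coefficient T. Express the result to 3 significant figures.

T = 0.0244

Since E < U the interior solution is evanescent with decay constant κ = √(2m(U − E))/ℏ = 2.136.
κa = 2.243, sinh(κa) = 4.658.
The exact tunnelling result is T⁻¹ = 1 + U² sinh²(κa) / [4E(U − E)] = 40.93, so T = 0.0244.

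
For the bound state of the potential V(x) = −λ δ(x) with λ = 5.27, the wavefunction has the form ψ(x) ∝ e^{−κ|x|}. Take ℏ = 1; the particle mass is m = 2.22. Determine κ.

Integrate −(ℏ²/2m)ψ'' − λδ(x)ψ = Eψ from −ε to +ε: the ψ'' term gives ψ'(0⁺) − ψ'(0⁻) and the δ term gives −(2mλ/ℏ²)ψ(0).
With ψ ∝ e^{−κ|x|} this yields −2κ = −2mλ/ℏ², so κ = mλ/ℏ² = 11.70.

κ = 11.7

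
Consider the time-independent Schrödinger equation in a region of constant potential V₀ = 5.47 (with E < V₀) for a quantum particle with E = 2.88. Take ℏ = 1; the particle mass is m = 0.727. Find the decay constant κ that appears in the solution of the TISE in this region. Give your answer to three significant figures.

Since E < V₀ the TISE in this region is ψ'' = κ²ψ with κ = √(2m(V₀ − E))/ℏ.
κ = √(2 × 0.727 × 2.59) = 1.941.

κ = 1.94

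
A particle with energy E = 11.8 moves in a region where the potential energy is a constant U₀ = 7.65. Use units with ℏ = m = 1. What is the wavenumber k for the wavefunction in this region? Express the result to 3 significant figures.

k = 2.88

With E > U₀ the solution is oscillatory, ψ ∝ e^{±ikx} with k = √(2m(E − U₀))/ℏ.
k = √(2 × 1 × 4.15) = 2.881.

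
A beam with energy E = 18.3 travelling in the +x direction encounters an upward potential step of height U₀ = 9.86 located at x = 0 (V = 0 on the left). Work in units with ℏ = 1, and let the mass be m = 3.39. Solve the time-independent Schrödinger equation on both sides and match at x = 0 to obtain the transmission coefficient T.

On each side the TISE gives plane waves with k = √(2m(E − V))/ℏ: k₁ = √(2·3.39·18.3) = 11.14, k₂ = √(2·3.39·8.44) = 7.565.
Continuity of ψ and ψ′ at the step yields the reflection amplitude r = (k₁ − k₂)/(k₁ + k₂) = 0.1911; thus R = |r|² = 0.03652, T = 0.9635.

T = 0.963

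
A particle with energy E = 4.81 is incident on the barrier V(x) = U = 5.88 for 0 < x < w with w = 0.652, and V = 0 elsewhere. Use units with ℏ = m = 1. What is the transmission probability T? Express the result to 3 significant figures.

T = 0.328

Since E < U the interior solution is evanescent with decay constant κ = √(2m(U − E))/ℏ = 1.463.
κw = 0.9538, sinh(κw) = 1.105.
Matching ψ, ψ′ at both faces gives T = [1 + U² sinh²(κw) / (4E(U − E))]⁻¹ = 1/3.051 = 0.328.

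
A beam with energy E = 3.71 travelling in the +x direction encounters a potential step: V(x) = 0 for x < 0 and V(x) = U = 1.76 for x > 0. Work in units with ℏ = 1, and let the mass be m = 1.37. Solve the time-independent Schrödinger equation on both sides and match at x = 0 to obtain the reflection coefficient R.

On each side the TISE gives plane waves with k = √(2m(E − V))/ℏ: k₁ = √(2·1.37·3.71) = 3.188, k₂ = √(2·1.37·1.95) = 2.311.
Continuity of ψ and ψ′ at the step yields the reflection amplitude r = (k₁ − k₂)/(k₁ + k₂) = 0.1594; thus R = |r|² = 0.02542, T = 0.9746.

R = 0.0254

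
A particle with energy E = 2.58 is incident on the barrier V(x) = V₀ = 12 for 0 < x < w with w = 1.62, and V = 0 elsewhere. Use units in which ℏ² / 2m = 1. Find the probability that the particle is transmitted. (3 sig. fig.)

Since E < V₀ the interior solution is evanescent with decay constant κ = √(2m(V₀ − E))/ℏ = 3.069.
κw = 4.972, sinh(κw) = 72.16.
Matching ψ, ψ′ at both faces gives T = [1 + V₀² sinh²(κw) / (4E(V₀ − E))]⁻¹ = 1/7714 = 0.000130.

T = 0.000130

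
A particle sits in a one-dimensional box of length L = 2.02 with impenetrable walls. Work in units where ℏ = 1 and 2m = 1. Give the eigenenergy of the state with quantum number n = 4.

E = 38.7

The infinite-well eigenfunctions ψ_n = √(2/L) sin(nπx/L) vanish at both walls, giving E_n = n²π²ℏ²/(2mL²).
E_4 = 4² × π² / (2 × 0.5 × 2.02²) = 38.70.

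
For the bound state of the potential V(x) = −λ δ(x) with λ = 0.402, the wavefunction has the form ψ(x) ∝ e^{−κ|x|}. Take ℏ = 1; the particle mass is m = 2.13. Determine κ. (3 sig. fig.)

κ = 0.856

Integrate −(ℏ²/2m)ψ'' − λδ(x)ψ = Eψ from −ε to +ε: the ψ'' term gives ψ'(0⁺) − ψ'(0⁻) and the δ term gives −(2mλ/ℏ²)ψ(0).
With ψ ∝ e^{−κ|x|} this yields −2κ = −2mλ/ℏ², so κ = mλ/ℏ² = 0.8563.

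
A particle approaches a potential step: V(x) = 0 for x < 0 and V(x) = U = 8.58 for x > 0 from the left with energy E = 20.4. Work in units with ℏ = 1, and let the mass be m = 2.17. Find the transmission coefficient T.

On each side the TISE gives plane waves with k = √(2m(E − V))/ℏ: k₁ = √(2·2.17·20.4) = 9.409, k₂ = √(2·2.17·11.82) = 7.162.
Continuity of ψ and ψ′ at the step yields the reflection amplitude r = (k₁ − k₂)/(k₁ + k₂) = 0.1356; thus R = |r|² = 0.01839, T = 0.9816.

T = 0.982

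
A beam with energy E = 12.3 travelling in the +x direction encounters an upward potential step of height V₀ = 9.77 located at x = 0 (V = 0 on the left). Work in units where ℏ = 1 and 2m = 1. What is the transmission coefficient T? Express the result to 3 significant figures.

On each side the TISE gives plane waves with k = √(2m(E − V))/ℏ: k₁ = √(2·½·12.3) = 3.507, k₂ = √(2·½·2.53) = 1.591.
Matching ψ and ψ′ at x = 0 gives r = (k₁ − k₂)/(k₁ + k₂), so R = r² = 0.1413 and T = 1 − R = 0.8587.

T = 0.859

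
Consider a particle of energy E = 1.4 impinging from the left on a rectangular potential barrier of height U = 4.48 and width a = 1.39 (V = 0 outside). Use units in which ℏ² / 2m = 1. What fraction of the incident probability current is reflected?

R = 0.974

Since E < U the interior solution is evanescent with decay constant κ = √(2m(U − E))/ℏ = 1.755.
κa = 2.439, sinh(κa) = 5.690.
Matching ψ, ψ′ at both faces gives T = [1 + U² sinh²(κa) / (4E(U − E))]⁻¹ = 1/38.67 = 0.0259.
R = 1 − T = 0.974.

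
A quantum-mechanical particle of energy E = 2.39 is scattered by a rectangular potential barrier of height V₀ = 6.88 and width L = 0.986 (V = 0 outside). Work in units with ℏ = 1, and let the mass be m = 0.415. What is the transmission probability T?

Since E < V₀ the interior solution is evanescent with decay constant κ = √(2m(V₀ − E))/ℏ = 1.930.
κL = 1.903, sinh(κL) = 3.280.
The exact tunnelling result is T⁻¹ = 1 + V₀² sinh²(κL) / [4E(V₀ − E)] = 12.86, so T = 0.0777.

T = 0.0777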